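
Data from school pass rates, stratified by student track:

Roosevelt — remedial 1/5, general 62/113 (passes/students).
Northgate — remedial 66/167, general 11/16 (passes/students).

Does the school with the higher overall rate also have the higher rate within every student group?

No

Remedial: Roosevelt 1/5 = 20.0%, Northgate 66/167 = 39.5% → Northgate
General: Roosevelt 62/113 = 54.9%, Northgate 11/16 = 68.8% → Northgate
Overall: Roosevelt 63/118 = 53.4%, Northgate 77/183 = 42.1% → Roosevelt
Northgate wins each student group but Roosevelt wins overall — the comparison reverses. Northgate's students skew toward remedial, which has a lower base rate.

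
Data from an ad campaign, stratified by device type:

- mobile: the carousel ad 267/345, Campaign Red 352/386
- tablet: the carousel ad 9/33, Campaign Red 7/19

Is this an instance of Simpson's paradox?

No

Mobile: the carousel ad 267/345 = 77.4%, Campaign Red 352/386 = 91.2% → Campaign Red
Tablet: the carousel ad 9/33 = 27.3%, Campaign Red 7/19 = 36.8% → Campaign Red
Overall: the carousel ad 276/378 = 73.0%, Campaign Red 359/405 = 88.6% → Campaign Red
Campaign Red wins overall and in every device group — no reversal.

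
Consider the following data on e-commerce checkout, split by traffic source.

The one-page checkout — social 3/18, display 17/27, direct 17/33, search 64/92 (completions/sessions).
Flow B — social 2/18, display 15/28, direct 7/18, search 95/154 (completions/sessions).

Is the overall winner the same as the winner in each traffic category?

Yes

Social: the one-page checkout 3/18 = 16.7%, Flow B 2/18 = 11.1% → the one-page checkout
Display: the one-page checkout 17/27 = 63.0%, Flow B 15/28 = 53.6% → the one-page checkout
Direct: the one-page checkout 17/33 = 51.5%, Flow B 7/18 = 38.9% → the one-page checkout
Search: the one-page checkout 64/92 = 69.6%, Flow B 95/154 = 61.7% → the one-page checkout
Overall: the one-page checkout 101/170 = 59.4%, Flow B 119/218 = 54.6% → the one-page checkout
The one-page checkout wins overall and in every traffic group — no reversal.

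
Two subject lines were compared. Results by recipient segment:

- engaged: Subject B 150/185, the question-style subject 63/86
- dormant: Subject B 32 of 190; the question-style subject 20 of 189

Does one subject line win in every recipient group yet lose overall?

No

Engaged: Subject B 150/185 = 81.1%, the question-style subject 63/86 = 73.3% → Subject B
Dormant: Subject B 32/190 = 16.8%, the question-style subject 20/189 = 10.6% → Subject B
Overall: Subject B 182/375 = 48.5%, the question-style subject 83/275 = 30.2% → Subject B
Subject B wins overall and in every recipient group — no reversal.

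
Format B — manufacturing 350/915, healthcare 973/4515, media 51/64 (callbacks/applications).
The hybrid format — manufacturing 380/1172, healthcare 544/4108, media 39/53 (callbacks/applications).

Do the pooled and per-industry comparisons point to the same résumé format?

Manufacturing: Format B 350/915 = 38.3%, the hybrid format 380/1172 = 32.4% → Format B
Healthcare: Format B 973/4515 = 21.6%, the hybrid format 544/4108 = 13.2% → Format B
Media: Format B 51/64 = 79.7%, the hybrid format 39/53 = 73.6% → Format B
Overall: Format B 1374/5494 = 25.0%, the hybrid format 963/5333 = 18.1% → Format B
Format B wins overall and in every industry group — no reversal.

Yes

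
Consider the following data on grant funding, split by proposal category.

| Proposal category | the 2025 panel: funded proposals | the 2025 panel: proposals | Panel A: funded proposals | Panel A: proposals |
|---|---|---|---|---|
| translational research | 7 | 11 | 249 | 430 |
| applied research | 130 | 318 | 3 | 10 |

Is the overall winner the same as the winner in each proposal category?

Translational research: the 2025 panel 7/11 = 63.6%, Panel A 249/430 = 57.9% → the 2025 panel
Applied research: the 2025 panel 130/318 = 40.9%, Panel A 3/10 = 30.0% → the 2025 panel
Overall: the 2025 panel 137/329 = 41.6%, Panel A 252/440 = 57.3% → Panel A
The 2025 panel wins each proposal group but Panel A wins overall — the comparison reverses. The 2025 panel's proposals skew toward applied research, which has a lower base rate.

No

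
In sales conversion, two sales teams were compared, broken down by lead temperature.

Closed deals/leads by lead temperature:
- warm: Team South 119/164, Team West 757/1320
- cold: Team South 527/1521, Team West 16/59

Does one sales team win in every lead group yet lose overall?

Warm: Team South 119/164 = 72.6%, Team West 757/1320 = 57.3% → Team South
Cold: Team South 527/1521 = 34.6%, Team West 16/59 = 27.1% → Team South
Overall: Team South 646/1685 = 38.3%, Team West 773/1379 = 56.1% → Team West
Team South wins each lead group but Team West wins overall — the comparison reverses. Team South's leads skew toward cold, which has a lower base rate.

Yes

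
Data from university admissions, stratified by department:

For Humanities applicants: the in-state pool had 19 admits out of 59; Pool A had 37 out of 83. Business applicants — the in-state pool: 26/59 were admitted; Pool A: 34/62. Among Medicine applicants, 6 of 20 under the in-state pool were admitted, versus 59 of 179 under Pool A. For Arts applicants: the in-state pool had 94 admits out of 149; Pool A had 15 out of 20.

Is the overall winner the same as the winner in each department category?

Humanities: the in-state pool 19/59 = 32.2%, Pool A 37/83 = 44.6% → Pool A
Business: the in-state pool 26/59 = 44.1%, Pool A 34/62 = 54.8% → Pool A
Medicine: the in-state pool 6/20 = 30.0%, Pool A 59/179 = 33.0% → Pool A
Arts: the in-state pool 94/149 = 63.1%, Pool A 15/20 = 75.0% → Pool A
Overall: the in-state pool 145/287 = 50.5%, Pool A 145/344 = 42.2% → the in-state pool
Pool A wins each department group but the in-state pool wins overall — the comparison reverses. Pool A's applicants skew toward Medicine, which has a lower base rate.

No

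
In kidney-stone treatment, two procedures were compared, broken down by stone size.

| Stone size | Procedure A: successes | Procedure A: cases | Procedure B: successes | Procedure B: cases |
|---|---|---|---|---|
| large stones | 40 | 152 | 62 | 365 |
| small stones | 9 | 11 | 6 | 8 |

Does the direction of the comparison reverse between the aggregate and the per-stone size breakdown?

No

Large stones: Procedure A 40/152 = 26.3%, Procedure B 62/365 = 17.0% → Procedure A
Small stones: Procedure A 9/11 = 81.8%, Procedure B 6/8 = 75.0% → Procedure A
Overall: Procedure A 49/163 = 30.1%, Procedure B 68/373 = 18.2% → Procedure A
Procedure A wins overall and in every stone group — no reversal.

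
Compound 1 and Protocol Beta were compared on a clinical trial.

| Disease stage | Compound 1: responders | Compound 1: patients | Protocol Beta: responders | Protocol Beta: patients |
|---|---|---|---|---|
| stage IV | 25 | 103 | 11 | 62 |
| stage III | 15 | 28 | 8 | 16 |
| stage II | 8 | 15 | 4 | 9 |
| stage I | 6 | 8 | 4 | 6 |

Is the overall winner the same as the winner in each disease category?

Stage IV: Compound 1 25/103 = 24.3%, Protocol Beta 11/62 = 17.7% → Compound 1
Stage III: Compound 1 15/28 = 53.6%, Protocol Beta 8/16 = 50.0% → Compound 1
Stage II: Compound 1 8/15 = 53.3%, Protocol Beta 4/9 = 44.4% → Compound 1
Stage I: Compound 1 6/8 = 75.0%, Protocol Beta 4/6 = 66.7% → Compound 1
Overall: Compound 1 54/154 = 35.1%, Protocol Beta 27/93 = 29.0% → Compound 1
Compound 1 wins overall and in every disease group — no reversal.

Yes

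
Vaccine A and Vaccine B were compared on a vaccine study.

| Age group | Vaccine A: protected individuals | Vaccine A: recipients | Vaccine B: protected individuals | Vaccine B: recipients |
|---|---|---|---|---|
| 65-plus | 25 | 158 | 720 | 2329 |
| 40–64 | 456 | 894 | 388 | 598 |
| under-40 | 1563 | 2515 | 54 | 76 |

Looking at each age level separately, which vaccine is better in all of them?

Vaccine B

65-plus: Vaccine A 25/158 = 15.8%, Vaccine B 720/2329 = 30.9% → Vaccine B
40–64: Vaccine A 456/894 = 51.0%, Vaccine B 388/598 = 64.9% → Vaccine B
Under-40: Vaccine A 1563/2515 = 62.1%, Vaccine B 54/76 = 71.1% → Vaccine B
Vaccine B has the higher rate in all 3 groups.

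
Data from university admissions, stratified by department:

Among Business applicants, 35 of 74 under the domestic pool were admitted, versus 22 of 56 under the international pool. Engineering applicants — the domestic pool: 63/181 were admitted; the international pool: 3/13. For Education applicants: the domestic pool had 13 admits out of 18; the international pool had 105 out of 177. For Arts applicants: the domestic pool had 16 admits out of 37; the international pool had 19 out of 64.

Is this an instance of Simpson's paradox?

Business: the domestic pool 35/74 = 47.3%, the international pool 22/56 = 39.3% → the domestic pool
Engineering: the domestic pool 63/181 = 34.8%, the international pool 3/13 = 23.1% → the domestic pool
Education: the domestic pool 13/18 = 72.2%, the international pool 105/177 = 59.3% → the domestic pool
Arts: the domestic pool 16/37 = 43.2%, the international pool 19/64 = 29.7% → the domestic pool
Overall: the domestic pool 127/310 = 41.0%, the international pool 149/310 = 48.1% → the international pool
The domestic pool wins each department group but the international pool wins overall — the comparison reverses. The domestic pool's applicants skew toward Engineering, which has a lower base rate.

Yes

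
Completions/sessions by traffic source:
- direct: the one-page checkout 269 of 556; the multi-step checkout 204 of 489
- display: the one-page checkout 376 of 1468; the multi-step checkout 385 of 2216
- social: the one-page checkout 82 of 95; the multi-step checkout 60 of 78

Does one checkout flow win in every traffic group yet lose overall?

No

Direct: the one-page checkout 269/556 = 48.4%, the multi-step checkout 204/489 = 41.7% → the one-page checkout
Display: the one-page checkout 376/1468 = 25.6%, the multi-step checkout 385/2216 = 17.4% → the one-page checkout
Social: the one-page checkout 82/95 = 86.3%, the multi-step checkout 60/78 = 76.9% → the one-page checkout
Overall: the one-page checkout 727/2119 = 34.3%, the multi-step checkout 649/2783 = 23.3% → the one-page checkout
The one-page checkout wins overall and in every traffic group — no reversal.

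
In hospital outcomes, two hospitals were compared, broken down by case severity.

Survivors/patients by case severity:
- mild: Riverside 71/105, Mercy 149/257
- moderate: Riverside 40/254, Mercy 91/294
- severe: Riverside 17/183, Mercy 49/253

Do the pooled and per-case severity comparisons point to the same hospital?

Mild: Riverside 71/105 = 67.6%, Mercy 149/257 = 58.0% → Riverside
Moderate: Riverside 40/254 = 15.7%, Mercy 91/294 = 31.0% → Mercy
Severe: Riverside 17/183 = 9.3%, Mercy 49/253 = 19.4% → Mercy
Overall: Riverside 128/542 = 23.6%, Mercy 289/804 = 35.9% → Mercy
Neither sweeps: Riverside wins 1 of 3 groups, Mercy wins 2. Mercy wins overall but not every group — no Simpson reversal.

No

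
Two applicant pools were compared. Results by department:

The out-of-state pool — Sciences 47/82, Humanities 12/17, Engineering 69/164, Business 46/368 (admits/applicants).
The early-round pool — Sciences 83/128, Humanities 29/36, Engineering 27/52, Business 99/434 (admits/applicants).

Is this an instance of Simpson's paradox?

No

Sciences: the out-of-state pool 47/82 = 57.3%, the early-round pool 83/128 = 64.8% → the early-round pool
Humanities: the out-of-state pool 12/17 = 70.6%, the early-round pool 29/36 = 80.6% → the early-round pool
Engineering: the out-of-state pool 69/164 = 42.1%, the early-round pool 27/52 = 51.9% → the early-round pool
Business: the out-of-state pool 46/368 = 12.5%, the early-round pool 99/434 = 22.8% → the early-round pool
Overall: the out-of-state pool 174/631 = 27.6%, the early-round pool 238/650 = 36.6% → the early-round pool
The early-round pool wins overall and in every department group — no reversal.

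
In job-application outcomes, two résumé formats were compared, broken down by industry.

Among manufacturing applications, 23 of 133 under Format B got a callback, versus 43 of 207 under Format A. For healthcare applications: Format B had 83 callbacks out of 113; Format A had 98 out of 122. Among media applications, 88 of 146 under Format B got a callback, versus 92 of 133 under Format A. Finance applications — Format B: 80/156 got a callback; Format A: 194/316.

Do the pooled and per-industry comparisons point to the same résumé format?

Manufacturing: Format B 23/133 = 17.3%, Format A 43/207 = 20.8% → Format A
Healthcare: Format B 83/113 = 73.5%, Format A 98/122 = 80.3% → Format A
Media: Format B 88/146 = 60.3%, Format A 92/133 = 69.2% → Format A
Finance: Format B 80/156 = 51.3%, Format A 194/316 = 61.4% → Format A
Overall: Format B 274/548 = 50.0%, Format A 427/778 = 54.9% → Format A
Format A wins overall and in every industry group — no reversal.

Yes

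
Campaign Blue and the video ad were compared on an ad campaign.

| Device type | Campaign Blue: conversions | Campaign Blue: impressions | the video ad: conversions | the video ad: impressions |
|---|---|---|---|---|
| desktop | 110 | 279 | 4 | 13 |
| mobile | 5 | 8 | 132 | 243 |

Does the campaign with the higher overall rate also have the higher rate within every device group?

Desktop: Campaign Blue 110/279 = 39.4%, the video ad 4/13 = 30.8% → Campaign Blue
Mobile: Campaign Blue 5/8 = 62.5%, the video ad 132/243 = 54.3% → Campaign Blue
Overall: Campaign Blue 115/287 = 40.1%, the video ad 136/256 = 53.1% → the video ad
Campaign Blue wins each device group but the video ad wins overall — the comparison reverses. Campaign Blue's impressions skew toward desktop, which has a lower base rate.

No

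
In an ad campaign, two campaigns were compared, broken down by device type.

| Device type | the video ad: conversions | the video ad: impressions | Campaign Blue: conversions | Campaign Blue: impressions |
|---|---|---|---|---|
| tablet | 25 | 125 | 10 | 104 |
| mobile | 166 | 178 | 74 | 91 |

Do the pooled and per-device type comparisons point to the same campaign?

Yes

Tablet: the video ad 25/125 = 20.0%, Campaign Blue 10/104 = 9.6% → the video ad
Mobile: the video ad 166/178 = 93.3%, Campaign Blue 74/91 = 81.3% → the video ad
Overall: the video ad 191/303 = 63.0%, Campaign Blue 84/195 = 43.1% → the video ad
The video ad wins overall and in every device group — no reversal.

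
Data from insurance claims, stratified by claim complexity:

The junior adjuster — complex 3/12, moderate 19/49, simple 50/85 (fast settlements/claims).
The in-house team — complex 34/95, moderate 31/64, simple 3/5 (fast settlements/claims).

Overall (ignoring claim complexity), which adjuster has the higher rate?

Complex: the junior adjuster 3/12 = 25.0%, the in-house team 34/95 = 35.8% → the in-house team
Moderate: the junior adjuster 19/49 = 38.8%, the in-house team 31/64 = 48.4% → the in-house team
Simple: the junior adjuster 50/85 = 58.8%, the in-house team 3/5 = 60.0% → the in-house team
Overall: the junior adjuster 72/146 = 49.3%, the in-house team 68/164 = 41.5% → the junior adjuster
(The in-house team wins every claim group but the junior adjuster wins overall — the in-house team's claims skew toward the low-rate complex group.)

the junior adjuster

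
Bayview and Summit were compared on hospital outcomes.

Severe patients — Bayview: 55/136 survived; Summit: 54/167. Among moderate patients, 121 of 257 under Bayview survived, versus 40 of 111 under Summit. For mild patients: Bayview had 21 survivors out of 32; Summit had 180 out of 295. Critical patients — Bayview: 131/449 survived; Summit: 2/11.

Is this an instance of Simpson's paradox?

Yes

Severe: Bayview 55/136 = 40.4%, Summit 54/167 = 32.3% → Bayview
Moderate: Bayview 121/257 = 47.1%, Summit 40/111 = 36.0% → Bayview
Mild: Bayview 21/32 = 65.6%, Summit 180/295 = 61.0% → Bayview
Critical: Bayview 131/449 = 29.2%, Summit 2/11 = 18.2% → Bayview
Overall: Bayview 328/874 = 37.5%, Summit 276/584 = 47.3% → Summit
Bayview wins each case group but Summit wins overall — the comparison reverses. Bayview's patients skew toward critical, which has a lower base rate.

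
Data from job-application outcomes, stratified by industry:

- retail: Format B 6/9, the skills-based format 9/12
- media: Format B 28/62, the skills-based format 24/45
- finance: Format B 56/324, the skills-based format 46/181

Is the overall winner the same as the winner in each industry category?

Retail: Format B 6/9 = 66.7%, the skills-based format 9/12 = 75.0% → the skills-based format
Media: Format B 28/62 = 45.2%, the skills-based format 24/45 = 53.3% → the skills-based format
Finance: Format B 56/324 = 17.3%, the skills-based format 46/181 = 25.4% → the skills-based format
Overall: Format B 90/395 = 22.8%, the skills-based format 79/238 = 33.2% → the skills-based format
The skills-based format wins overall and in every industry group — no reversal.

Yes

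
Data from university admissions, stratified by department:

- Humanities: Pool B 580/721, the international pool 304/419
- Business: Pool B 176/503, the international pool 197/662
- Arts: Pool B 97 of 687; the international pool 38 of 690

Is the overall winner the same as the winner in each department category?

Humanities: Pool B 580/721 = 80.4%, the international pool 304/419 = 72.6% → Pool B
Business: Pool B 176/503 = 35.0%, the international pool 197/662 = 29.8% → Pool B
Arts: Pool B 97/687 = 14.1%, the international pool 38/690 = 5.5% → Pool B
Overall: Pool B 853/1911 = 44.6%, the international pool 539/1771 = 30.4% → Pool B
Pool B wins overall and in every department group — no reversal.

Yes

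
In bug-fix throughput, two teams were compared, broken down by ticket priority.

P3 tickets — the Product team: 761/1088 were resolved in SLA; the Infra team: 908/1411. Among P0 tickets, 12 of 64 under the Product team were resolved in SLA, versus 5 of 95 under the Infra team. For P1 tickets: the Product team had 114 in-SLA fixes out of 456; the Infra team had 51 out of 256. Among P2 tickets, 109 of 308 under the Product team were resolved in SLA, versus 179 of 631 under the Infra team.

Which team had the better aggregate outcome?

P3: the Product team 761/1088 = 69.9%, the Infra team 908/1411 = 64.4% → the Product team
P0: the Product team 12/64 = 18.8%, the Infra team 5/95 = 5.3% → the Product team
P1: the Product team 114/456 = 25.0%, the Infra team 51/256 = 19.9% → the Product team
P2: the Product team 109/308 = 35.4%, the Infra team 179/631 = 28.4% → the Product team
Overall: the Product team 996/1916 = 52.0%, the Infra team 1143/2393 = 47.8% → the Product team

the Product team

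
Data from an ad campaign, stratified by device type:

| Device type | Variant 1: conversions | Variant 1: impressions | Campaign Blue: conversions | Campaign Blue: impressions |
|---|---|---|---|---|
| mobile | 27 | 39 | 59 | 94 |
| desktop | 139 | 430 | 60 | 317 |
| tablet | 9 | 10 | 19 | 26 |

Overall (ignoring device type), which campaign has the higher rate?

Mobile: Variant 1 27/39 = 69.2%, Campaign Blue 59/94 = 62.8% → Variant 1
Desktop: Variant 1 139/430 = 32.3%, Campaign Blue 60/317 = 18.9% → Variant 1
Tablet: Variant 1 9/10 = 90.0%, Campaign Blue 19/26 = 73.1% → Variant 1
Overall: Variant 1 175/479 = 36.5%, Campaign Blue 138/437 = 31.6% → Variant 1

Variant 1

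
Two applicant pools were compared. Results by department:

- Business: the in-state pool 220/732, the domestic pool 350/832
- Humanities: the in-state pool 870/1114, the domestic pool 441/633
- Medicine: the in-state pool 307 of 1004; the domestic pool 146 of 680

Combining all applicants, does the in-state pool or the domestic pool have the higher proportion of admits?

the in-state pool

Business: the in-state pool 220/732 = 30.1%, the domestic pool 350/832 = 42.1% → the domestic pool
Humanities: the in-state pool 870/1114 = 78.1%, the domestic pool 441/633 = 69.7% → the in-state pool
Medicine: the in-state pool 307/1004 = 30.6%, the domestic pool 146/680 = 21.5% → the in-state pool
Overall: the in-state pool 1397/2850 = 49.0%, the domestic pool 937/2145 = 43.7% → the in-state pool
(Neither sweeps every department group, but the in-state pool has the higher pooled rate.)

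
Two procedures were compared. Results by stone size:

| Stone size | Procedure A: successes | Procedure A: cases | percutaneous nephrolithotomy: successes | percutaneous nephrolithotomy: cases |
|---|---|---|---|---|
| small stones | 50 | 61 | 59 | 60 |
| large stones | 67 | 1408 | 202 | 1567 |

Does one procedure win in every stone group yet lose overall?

Small stones: Procedure A 50/61 = 82.0%, percutaneous nephrolithotomy 59/60 = 98.3% → percutaneous nephrolithotomy
Large stones: Procedure A 67/1408 = 4.8%, percutaneous nephrolithotomy 202/1567 = 12.9% → percutaneous nephrolithotomy
Overall: Procedure A 117/1469 = 8.0%, percutaneous nephrolithotomy 261/1627 = 16.0% → percutaneous nephrolithotomy
Percutaneous nephrolithotomy wins overall and in every stone group — no reversal.

No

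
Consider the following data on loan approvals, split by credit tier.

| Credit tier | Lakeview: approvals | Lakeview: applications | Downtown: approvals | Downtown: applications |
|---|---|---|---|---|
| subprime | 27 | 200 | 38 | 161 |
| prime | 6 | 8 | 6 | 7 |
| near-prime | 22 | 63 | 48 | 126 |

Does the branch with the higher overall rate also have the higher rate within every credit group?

Subprime: Lakeview 27/200 = 13.5%, Downtown 38/161 = 23.6% → Downtown
Prime: Lakeview 6/8 = 75.0%, Downtown 6/7 = 85.7% → Downtown
Near-prime: Lakeview 22/63 = 34.9%, Downtown 48/126 = 38.1% → Downtown
Overall: Lakeview 55/271 = 20.3%, Downtown 92/294 = 31.3% → Downtown
Downtown wins overall and in every credit group — no reversal.

Yes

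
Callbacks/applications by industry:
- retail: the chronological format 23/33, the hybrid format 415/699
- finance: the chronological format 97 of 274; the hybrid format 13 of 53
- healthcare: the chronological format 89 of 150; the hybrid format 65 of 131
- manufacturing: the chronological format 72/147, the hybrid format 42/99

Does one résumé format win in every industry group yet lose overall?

Yes

Retail: the chronological format 23/33 = 69.7%, the hybrid format 415/699 = 59.4% → the chronological format
Finance: the chronological format 97/274 = 35.4%, the hybrid format 13/53 = 24.5% → the chronological format
Healthcare: the chronological format 89/150 = 59.3%, the hybrid format 65/131 = 49.6% → the chronological format
Manufacturing: the chronological format 72/147 = 49.0%, the hybrid format 42/99 = 42.4% → the chronological format
Overall: the chronological format 281/604 = 46.5%, the hybrid format 535/982 = 54.5% → the hybrid format
The chronological format wins each industry group but the hybrid format wins overall — the comparison reverses. The chronological format's applications skew toward finance, which has a lower base rate.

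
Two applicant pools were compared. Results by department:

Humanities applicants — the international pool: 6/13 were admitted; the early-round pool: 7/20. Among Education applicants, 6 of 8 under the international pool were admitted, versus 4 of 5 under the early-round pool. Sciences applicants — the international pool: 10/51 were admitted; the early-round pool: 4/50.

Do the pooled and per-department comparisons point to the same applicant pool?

No

Humanities: the international pool 6/13 = 46.2%, the early-round pool 7/20 = 35.0% → the international pool
Education: the international pool 6/8 = 75.0%, the early-round pool 4/5 = 80.0% → the early-round pool
Sciences: the international pool 10/51 = 19.6%, the early-round pool 4/50 = 8.0% → the international pool
Overall: the international pool 22/72 = 30.6%, the early-round pool 15/75 = 20.0% → the international pool
Neither sweeps: the international pool wins 2 of 3 groups, the early-round pool wins 1. The international pool wins overall but not every group — no Simpson reversal.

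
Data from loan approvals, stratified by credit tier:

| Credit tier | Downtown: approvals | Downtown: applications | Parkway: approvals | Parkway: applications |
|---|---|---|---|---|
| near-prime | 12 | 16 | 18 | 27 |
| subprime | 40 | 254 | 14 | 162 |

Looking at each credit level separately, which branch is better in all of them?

Downtown

Near-prime: Downtown 12/16 = 75.0%, Parkway 18/27 = 66.7% → Downtown
Subprime: Downtown 40/254 = 15.7%, Parkway 14/162 = 8.6% → Downtown
Downtown has the higher rate in both groups.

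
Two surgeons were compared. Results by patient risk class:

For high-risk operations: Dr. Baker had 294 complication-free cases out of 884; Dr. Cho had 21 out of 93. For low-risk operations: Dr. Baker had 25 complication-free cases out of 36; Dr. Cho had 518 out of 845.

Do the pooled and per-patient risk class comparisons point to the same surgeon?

No

High-risk: Dr. Baker 294/884 = 33.3%, Dr. Cho 21/93 = 22.6% → Dr. Baker
Low-risk: Dr. Baker 25/36 = 69.4%, Dr. Cho 518/845 = 61.3% → Dr. Baker
Overall: Dr. Baker 319/920 = 34.7%, Dr. Cho 539/938 = 57.5% → Dr. Cho
Dr. Baker wins each patient risk group but Dr. Cho wins overall — the comparison reverses. Dr. Baker's operations skew toward high-risk, which has a lower base rate.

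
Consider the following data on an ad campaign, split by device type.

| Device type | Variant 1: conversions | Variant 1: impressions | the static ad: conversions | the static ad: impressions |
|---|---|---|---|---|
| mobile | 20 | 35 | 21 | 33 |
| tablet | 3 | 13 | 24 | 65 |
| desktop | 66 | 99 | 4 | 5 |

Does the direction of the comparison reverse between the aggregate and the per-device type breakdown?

Yes

Mobile: Variant 1 20/35 = 57.1%, the static ad 21/33 = 63.6% → the static ad
Tablet: Variant 1 3/13 = 23.1%, the static ad 24/65 = 36.9% → the static ad
Desktop: Variant 1 66/99 = 66.7%, the static ad 4/5 = 80.0% → the static ad
Overall: Variant 1 89/147 = 60.5%, the static ad 49/103 = 47.6% → Variant 1
The static ad wins each device group but Variant 1 wins overall — the comparison reverses. The static ad's impressions skew toward tablet, which has a lower base rate.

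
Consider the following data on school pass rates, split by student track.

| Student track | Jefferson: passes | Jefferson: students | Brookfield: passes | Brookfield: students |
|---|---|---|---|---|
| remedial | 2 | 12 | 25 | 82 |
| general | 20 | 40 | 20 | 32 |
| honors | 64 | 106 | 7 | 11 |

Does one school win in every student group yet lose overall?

Remedial: Jefferson 2/12 = 16.7%, Brookfield 25/82 = 30.5% → Brookfield
General: Jefferson 20/40 = 50.0%, Brookfield 20/32 = 62.5% → Brookfield
Honors: Jefferson 64/106 = 60.4%, Brookfield 7/11 = 63.6% → Brookfield
Overall: Jefferson 86/158 = 54.4%, Brookfield 52/125 = 41.6% → Jefferson
Brookfield wins each student group but Jefferson wins overall — the comparison reverses. Brookfield's students skew toward remedial, which has a lower base rate.

Yes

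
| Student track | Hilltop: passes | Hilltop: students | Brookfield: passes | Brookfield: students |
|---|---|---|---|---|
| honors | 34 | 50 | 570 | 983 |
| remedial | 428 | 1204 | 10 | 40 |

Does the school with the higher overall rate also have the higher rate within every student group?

Honors: Hilltop 34/50 = 68.0%, Brookfield 570/983 = 58.0% → Hilltop
Remedial: Hilltop 428/1204 = 35.5%, Brookfield 10/40 = 25.0% → Hilltop
Overall: Hilltop 462/1254 = 36.8%, Brookfield 580/1023 = 56.7% → Brookfield
Hilltop wins each student group but Brookfield wins overall — the comparison reverses. Hilltop's students skew toward remedial, which has a lower base rate.

No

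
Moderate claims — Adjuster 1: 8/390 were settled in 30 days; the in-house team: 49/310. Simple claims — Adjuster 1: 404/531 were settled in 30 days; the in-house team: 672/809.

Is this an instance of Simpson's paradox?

Moderate: Adjuster 1 8/390 = 2.1%, the in-house team 49/310 = 15.8% → the in-house team
Simple: Adjuster 1 404/531 = 76.1%, the in-house team 672/809 = 83.1% → the in-house team
Overall: Adjuster 1 412/921 = 44.7%, the in-house team 721/1119 = 64.4% → the in-house team
The in-house team wins overall and in every claim group — no reversal.

No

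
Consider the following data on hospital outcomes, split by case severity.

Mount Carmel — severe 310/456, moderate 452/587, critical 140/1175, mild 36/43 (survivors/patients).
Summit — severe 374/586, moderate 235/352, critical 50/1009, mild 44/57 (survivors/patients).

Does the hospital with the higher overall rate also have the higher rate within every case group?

Yes

Severe: Mount Carmel 310/456 = 68.0%, Summit 374/586 = 63.8% → Mount Carmel
Moderate: Mount Carmel 452/587 = 77.0%, Summit 235/352 = 66.8% → Mount Carmel
Critical: Mount Carmel 140/1175 = 11.9%, Summit 50/1009 = 5.0% → Mount Carmel
Mild: Mount Carmel 36/43 = 83.7%, Summit 44/57 = 77.2% → Mount Carmel
Overall: Mount Carmel 938/2261 = 41.5%, Summit 703/2004 = 35.1% → Mount Carmel
Mount Carmel wins overall and in every case group — no reversal.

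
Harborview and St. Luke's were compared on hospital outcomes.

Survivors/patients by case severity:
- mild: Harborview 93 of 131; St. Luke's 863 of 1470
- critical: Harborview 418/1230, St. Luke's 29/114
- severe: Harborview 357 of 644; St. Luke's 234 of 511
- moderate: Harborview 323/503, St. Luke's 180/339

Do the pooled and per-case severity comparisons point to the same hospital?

No

Mild: Harborview 93/131 = 71.0%, St. Luke's 863/1470 = 58.7% → Harborview
Critical: Harborview 418/1230 = 34.0%, St. Luke's 29/114 = 25.4% → Harborview
Severe: Harborview 357/644 = 55.4%, St. Luke's 234/511 = 45.8% → Harborview
Moderate: Harborview 323/503 = 64.2%, St. Luke's 180/339 = 53.1% → Harborview
Overall: Harborview 1191/2508 = 47.5%, St. Luke's 1306/2434 = 53.7% → St. Luke's
Harborview wins each case group but St. Luke's wins overall — the comparison reverses. Harborview's patients skew toward critical, which has a lower base rate.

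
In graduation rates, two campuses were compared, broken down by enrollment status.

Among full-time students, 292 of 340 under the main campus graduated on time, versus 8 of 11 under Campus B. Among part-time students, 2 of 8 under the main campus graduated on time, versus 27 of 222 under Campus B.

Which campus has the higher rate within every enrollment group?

the main campus

Full-time: the main campus 292/340 = 85.9%, Campus B 8/11 = 72.7% → the main campus
Part-time: the main campus 2/8 = 25.0%, Campus B 27/222 = 12.2% → the main campus
The main campus has the higher rate in both groups.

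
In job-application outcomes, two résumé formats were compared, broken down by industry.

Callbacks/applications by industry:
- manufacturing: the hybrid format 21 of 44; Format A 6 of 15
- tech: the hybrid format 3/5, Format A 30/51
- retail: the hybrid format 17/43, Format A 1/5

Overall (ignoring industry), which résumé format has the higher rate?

Manufacturing: the hybrid format 21/44 = 47.7%, Format A 6/15 = 40.0% → the hybrid format
Tech: the hybrid format 3/5 = 60.0%, Format A 30/51 = 58.8% → the hybrid format
Retail: the hybrid format 17/43 = 39.5%, Format A 1/5 = 20.0% → the hybrid format
Overall: the hybrid format 41/92 = 44.6%, Format A 37/71 = 52.1% → Format A
(The hybrid format wins every industry group but Format A wins overall — the hybrid format's applications skew toward the low-rate retail group.)

Format A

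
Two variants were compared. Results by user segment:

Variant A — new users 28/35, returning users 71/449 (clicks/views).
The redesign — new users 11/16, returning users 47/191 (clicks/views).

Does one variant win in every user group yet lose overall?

New users: Variant A 28/35 = 80.0%, the redesign 11/16 = 68.8% → Variant A
Returning users: Variant A 71/449 = 15.8%, the redesign 47/191 = 24.6% → the redesign
Overall: Variant A 99/484 = 20.5%, the redesign 58/207 = 28.0% → the redesign
Neither sweeps: Variant A wins 1 of 2 groups, the redesign wins 1. The redesign wins overall but not every group — no Simpson reversal.

No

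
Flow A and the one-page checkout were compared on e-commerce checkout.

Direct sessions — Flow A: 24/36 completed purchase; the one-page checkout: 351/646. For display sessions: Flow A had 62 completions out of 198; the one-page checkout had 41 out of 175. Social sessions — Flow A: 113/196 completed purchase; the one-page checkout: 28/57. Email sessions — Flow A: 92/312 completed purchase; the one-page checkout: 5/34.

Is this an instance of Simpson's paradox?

Direct: Flow A 24/36 = 66.7%, the one-page checkout 351/646 = 54.3% → Flow A
Display: Flow A 62/198 = 31.3%, the one-page checkout 41/175 = 23.4% → Flow A
Social: Flow A 113/196 = 57.7%, the one-page checkout 28/57 = 49.1% → Flow A
Email: Flow A 92/312 = 29.5%, the one-page checkout 5/34 = 14.7% → Flow A
Overall: Flow A 291/742 = 39.2%, the one-page checkout 425/912 = 46.6% → the one-page checkout
Flow A wins each traffic group but the one-page checkout wins overall — the comparison reverses. Flow A's sessions skew toward email, which has a lower base rate.

Yes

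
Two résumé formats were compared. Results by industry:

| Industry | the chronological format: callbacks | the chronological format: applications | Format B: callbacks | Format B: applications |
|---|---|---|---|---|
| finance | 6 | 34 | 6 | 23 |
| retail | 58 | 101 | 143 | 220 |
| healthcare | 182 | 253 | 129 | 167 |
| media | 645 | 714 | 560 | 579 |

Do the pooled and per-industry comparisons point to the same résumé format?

Yes

Finance: the chronological format 6/34 = 17.6%, Format B 6/23 = 26.1% → Format B
Retail: the chronological format 58/101 = 57.4%, Format B 143/220 = 65.0% → Format B
Healthcare: the chronological format 182/253 = 71.9%, Format B 129/167 = 77.2% → Format B
Media: the chronological format 645/714 = 90.3%, Format B 560/579 = 96.7% → Format B
Overall: the chronological format 891/1102 = 80.9%, Format B 838/989 = 84.7% → Format B
Format B wins overall and in every industry group — no reversal.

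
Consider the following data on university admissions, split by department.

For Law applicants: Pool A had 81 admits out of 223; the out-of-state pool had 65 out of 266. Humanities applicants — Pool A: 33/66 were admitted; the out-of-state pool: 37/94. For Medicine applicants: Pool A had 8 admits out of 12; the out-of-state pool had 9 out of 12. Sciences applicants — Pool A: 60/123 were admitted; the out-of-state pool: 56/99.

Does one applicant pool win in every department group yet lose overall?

No

Law: Pool A 81/223 = 36.3%, the out-of-state pool 65/266 = 24.4% → Pool A
Humanities: Pool A 33/66 = 50.0%, the out-of-state pool 37/94 = 39.4% → Pool A
Medicine: Pool A 8/12 = 66.7%, the out-of-state pool 9/12 = 75.0% → the out-of-state pool
Sciences: Pool A 60/123 = 48.8%, the out-of-state pool 56/99 = 56.6% → the out-of-state pool
Overall: Pool A 182/424 = 42.9%, the out-of-state pool 167/471 = 35.5% → Pool A
Neither sweeps: Pool A wins 2 of 4 groups, the out-of-state pool wins 2. Pool A wins overall but not every group — no Simpson reversal.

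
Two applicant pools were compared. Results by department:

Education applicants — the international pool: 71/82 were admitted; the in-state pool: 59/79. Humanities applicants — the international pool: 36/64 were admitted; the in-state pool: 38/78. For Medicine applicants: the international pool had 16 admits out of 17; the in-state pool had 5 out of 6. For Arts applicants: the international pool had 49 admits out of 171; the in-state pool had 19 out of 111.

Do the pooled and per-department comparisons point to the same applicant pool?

Yes

Education: the international pool 71/82 = 86.6%, the in-state pool 59/79 = 74.7% → the international pool
Humanities: the international pool 36/64 = 56.2%, the in-state pool 38/78 = 48.7% → the international pool
Medicine: the international pool 16/17 = 94.1%, the in-state pool 5/6 = 83.3% → the international pool
Arts: the international pool 49/171 = 28.7%, the in-state pool 19/111 = 17.1% → the international pool
Overall: the international pool 172/334 = 51.5%, the in-state pool 121/274 = 44.2% → the international pool
The international pool wins overall and in every department group — no reversal.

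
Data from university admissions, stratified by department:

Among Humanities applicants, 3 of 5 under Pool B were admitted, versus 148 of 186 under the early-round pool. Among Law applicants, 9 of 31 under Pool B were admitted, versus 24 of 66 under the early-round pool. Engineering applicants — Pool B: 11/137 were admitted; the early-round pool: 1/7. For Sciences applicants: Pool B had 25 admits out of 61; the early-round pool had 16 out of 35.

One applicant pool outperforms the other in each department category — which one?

Humanities: Pool B 3/5 = 60.0%, the early-round pool 148/186 = 79.6% → the early-round pool
Law: Pool B 9/31 = 29.0%, the early-round pool 24/66 = 36.4% → the early-round pool
Engineering: Pool B 11/137 = 8.0%, the early-round pool 1/7 = 14.3% → the early-round pool
Sciences: Pool B 25/61 = 41.0%, the early-round pool 16/35 = 45.7% → the early-round pool
The early-round pool has the higher rate in all 4 groups.

the early-round pool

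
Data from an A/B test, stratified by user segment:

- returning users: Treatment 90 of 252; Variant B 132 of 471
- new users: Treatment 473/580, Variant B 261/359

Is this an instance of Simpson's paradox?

Returning users: Treatment 90/252 = 35.7%, Variant B 132/471 = 28.0% → Treatment
New users: Treatment 473/580 = 81.6%, Variant B 261/359 = 72.7% → Treatment
Overall: Treatment 563/832 = 67.7%, Variant B 393/830 = 47.3% → Treatment
Treatment wins overall and in every user group — no reversal.

No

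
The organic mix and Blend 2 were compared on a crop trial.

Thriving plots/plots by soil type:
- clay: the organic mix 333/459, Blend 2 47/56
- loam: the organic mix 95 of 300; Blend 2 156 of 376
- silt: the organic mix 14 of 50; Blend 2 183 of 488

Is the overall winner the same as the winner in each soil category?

Clay: the organic mix 333/459 = 72.5%, Blend 2 47/56 = 83.9% → Blend 2
Loam: the organic mix 95/300 = 31.7%, Blend 2 156/376 = 41.5% → Blend 2
Silt: the organic mix 14/50 = 28.0%, Blend 2 183/488 = 37.5% → Blend 2
Overall: the organic mix 442/809 = 54.6%, Blend 2 386/920 = 42.0% → the organic mix
Blend 2 wins each soil group but the organic mix wins overall — the comparison reverses. Blend 2's plots skew toward silt, which has a lower base rate.

No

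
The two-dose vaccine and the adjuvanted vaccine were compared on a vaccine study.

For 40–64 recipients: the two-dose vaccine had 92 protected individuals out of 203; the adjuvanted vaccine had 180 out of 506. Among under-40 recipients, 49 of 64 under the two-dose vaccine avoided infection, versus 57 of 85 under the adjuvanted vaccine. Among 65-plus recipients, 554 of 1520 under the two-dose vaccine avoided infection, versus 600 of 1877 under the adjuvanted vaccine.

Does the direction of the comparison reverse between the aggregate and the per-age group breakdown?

40–64: the two-dose vaccine 92/203 = 45.3%, the adjuvanted vaccine 180/506 = 35.6% → the two-dose vaccine
Under-40: the two-dose vaccine 49/64 = 76.6%, the adjuvanted vaccine 57/85 = 67.1% → the two-dose vaccine
65-plus: the two-dose vaccine 554/1520 = 36.4%, the adjuvanted vaccine 600/1877 = 32.0% → the two-dose vaccine
Overall: the two-dose vaccine 695/1787 = 38.9%, the adjuvanted vaccine 837/2468 = 33.9% → the two-dose vaccine
The two-dose vaccine wins overall and in every age group — no reversal.

No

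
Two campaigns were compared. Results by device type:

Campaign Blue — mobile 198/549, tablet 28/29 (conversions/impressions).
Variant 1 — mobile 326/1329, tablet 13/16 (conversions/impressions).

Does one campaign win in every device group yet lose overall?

No

Mobile: Campaign Blue 198/549 = 36.1%, Variant 1 326/1329 = 24.5% → Campaign Blue
Tablet: Campaign Blue 28/29 = 96.6%, Variant 1 13/16 = 81.2% → Campaign Blue
Overall: Campaign Blue 226/578 = 39.1%, Variant 1 339/1345 = 25.2% → Campaign Blue
Campaign Blue wins overall and in every device group — no reversal.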